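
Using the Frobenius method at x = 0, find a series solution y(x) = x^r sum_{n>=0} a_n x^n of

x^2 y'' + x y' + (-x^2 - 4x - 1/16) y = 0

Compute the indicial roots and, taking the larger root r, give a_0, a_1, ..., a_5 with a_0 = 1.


Write in Frobenius form y'' + (p(x)/x) y' + (q(x)/x^2) y = 0:
  p(x) = 1,  q(x) = -x^2 - 4x - 1/16.
Indicial equation: r(r-1) + (1) r + (-1/16) = 0 -> roots r_1 = 1/4, r_2 = -1/4.
Take r = r_1 = 1/4. Let y(x) = x^r sum_{n>=0} a_n x^n with a_0 = 1.
Substitute y = x^r sum a_n x^n and match x^{r+n}. The recurrence is
  D(n) a_n - 4 a_{n-1} - 1 a_{n-2} = 0,  where D(n) = (r+n)(r+n-1) + (1)(r+n) + (-1/16).
  a_n = [4 a_{n-1} + 1 a_{n-2}] / D(n).
Since the indicial polynomial factors as (r - r_1)(r - r_2), D(n) = (r_1 + n - r_1)(r_1 + n - r_2) = n(n + 1/2).
Evaluating step by step (a_0 = 1):
  n = 1: D(1) = 1(1 + 1/2) = 3/2; numerator = 4(1) = 4; a_1 = (4)/(3/2) = 8/3
  n = 2: D(2) = 2(2 + 1/2) = 5; numerator = 4(8/3) + 1(1) = 35/3; a_2 = (35/3)/(5) = 7/3
  n = 3: D(3) = 3(3 + 1/2) = 21/2; numerator = 4(7/3) + 1(8/3) = 12; a_3 = (12)/(21/2) = 8/7
  n = 4: D(4) = 4(4 + 1/2) = 18; numerator = 4(8/7) + 1(7/3) = 145/21; a_4 = (145/21)/(18) = 145/378
  n = 5: D(5) = 5(5 + 1/2) = 55/2; numerator = 4(145/378) + 1(8/7) = 506/189; a_5 = (506/189)/(55/2) = 92/945

r = 1/4; a_0 = 1; a_1 = 8/3; a_2 = 7/3; a_3 = 8/7; a_4 = 145/378; a_5 = 92/945


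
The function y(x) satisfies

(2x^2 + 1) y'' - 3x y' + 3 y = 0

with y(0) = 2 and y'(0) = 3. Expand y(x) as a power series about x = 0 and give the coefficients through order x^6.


Ansatz: y(x) = sum_{n>=0} a_n x^n, so y'(x) = sum_{n>=1} n a_n x^(n-1) and y''(x) = sum_{n>=2} n(n-1) a_n x^(n-2).
Substitute into P(x) y'' + Q(x) y' + R(x) y = 0 with P(x) = 2x^2 + 1, Q(x) = -3x, R(x) = 3, and match powers of x.
Initial conditions: a_0 = 2, a_1 = 3.
Setting the coefficient of each power of x to zero and solving order by order (substituting the coefficients already found):
  x^0: 2 a_2 + 3 a_0 = 0  ->  2 a_2 = -3 a_0 = -6  ->  a_2 = -3
  x^1: 6 a_3 = 0  ->  a_3 = 0
  x^2: 12 a_4 + a_2 = 0  ->  12 a_4 = -a_2 = 3  ->  a_4 = 1/4
  x^3: 20 a_5 + 6 a_3 = 0  ->  20 a_5 = -6 a_3 = 0  ->  a_5 = 0
  x^4: 30 a_6 + 15 a_4 = 0  ->  30 a_6 = -15 a_4 = -15/4  ->  a_6 = -1/8
Truncated series: y(x) = 2 + 3 x - 3 x^2 + (1/4) x^4 - (1/8) x^6 + O(x^7).

a_0 = 2; a_1 = 3; a_2 = -3; a_3 = 0; a_4 = 1/4; a_5 = 0; a_6 = -1/8


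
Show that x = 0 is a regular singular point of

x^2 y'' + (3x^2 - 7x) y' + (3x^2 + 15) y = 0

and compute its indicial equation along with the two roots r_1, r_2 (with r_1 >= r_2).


Divide by x^2 to reach normal form y'' + P_1(x) y' + P_2(x) y = 0 with P_1(x) = 3 - 7/x and P_2(x) = 3 + 15/x^2.
x = 0 is a singular point because the y'-coefficient 3 - 7/x has a pole at x = 0 and the y-coefficient 3 + 15/x^2 has a pole at x = 0.
It is a regular singular point because x P_1(x) = p(x) = 3x - 7 and x^2 P_2(x) = q(x) = 3x^2 + 15 are polynomials, hence analytic at x = 0.
p(0) = -7,  q(0) = 15.
Indicial equation: r(r-1) + p(0) r + q(0) = 0, i.e. r^2 + (p(0) - 1) r + q(0) = 0, i.e. r^2 - 8 r + 15 = 0.
Discriminant: (-8)^2 - 4(15) = 4, so r = (8 ± 2)/2.
Solving: r_1 = 5, r_2 = 3.

indicial: r^2 - 8 r + 15 = 0; roots r_1 = 5, r_2 = 3


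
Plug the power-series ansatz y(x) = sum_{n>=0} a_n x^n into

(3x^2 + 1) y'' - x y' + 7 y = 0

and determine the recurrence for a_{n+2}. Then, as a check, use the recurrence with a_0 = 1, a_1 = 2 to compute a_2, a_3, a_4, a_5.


Substitute y = sum_n a_n x^n.
(1 + 3 x^2) y'' contributes (n+2)(n+1) a_{n+2} + 3 n(n-1) a_n at x^n.
-x y'(x) contributes -n a_n at x^n.
7 y(x) contributes 7 a_n at x^n.
Matching x^n: (n+2)(n+1) a_{n+2} + (3 n(n-1) - n + 7) a_n = 0.
Thus a_{n+2} = (-3 n(n-1) + n - 7) / ((n+1)(n+2)) * a_n.

Check with a_0 = 1, a_1 = 2 (apply the recurrence for n = 0, 1, 2, 3): a_0 = 1, a_1 = 2, a_2 = -7/2, a_3 = -2, a_4 = 77/24, a_5 = 11/5.

a_(n+2) = (-3 n(n-1) + n - 7) / ((n+1)(n+2)) * a_n; check: a_0 = 1, a_1 = 2, a_2 = -7/2, a_3 = -2, a_4 = 77/24, a_5 = 11/5


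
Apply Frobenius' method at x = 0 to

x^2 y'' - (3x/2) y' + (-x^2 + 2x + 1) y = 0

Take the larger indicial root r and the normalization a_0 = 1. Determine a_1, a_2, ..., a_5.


Write in Frobenius form y'' + (p(x)/x) y' + (q(x)/x^2) y = 0:
  p(x) = -3/2,  q(x) = -x^2 + 2x + 1.
Indicial equation: r(r-1) + (-3/2) r + (1) = 0 -> roots r_1 = 2, r_2 = 1/2.
Take r = r_1 = 2. Let y(x) = x^r sum_{n>=0} a_n x^n with a_0 = 1.
Substitute y = x^r sum a_n x^n and match x^{r+n}. The recurrence is
  D(n) a_n + 2 a_{n-1} - 1 a_{n-2} = 0,  where D(n) = (r+n)(r+n-1) + (-3/2)(r+n) + (1).
  a_n = [-2 a_{n-1} + 1 a_{n-2}] / D(n).
Since the indicial polynomial factors as (r - r_1)(r - r_2), D(n) = (r_1 + n - r_1)(r_1 + n - r_2) = n(n + 3/2).
Evaluating step by step (a_0 = 1):
  n = 1: D(1) = 1(1 + 3/2) = 5/2; numerator = -2(1) = -2; a_1 = (-2)/(5/2) = -4/5
  n = 2: D(2) = 2(2 + 3/2) = 7; numerator = -2(-4/5) + 1(1) = 13/5; a_2 = (13/5)/(7) = 13/35
  n = 3: D(3) = 3(3 + 3/2) = 27/2; numerator = -2(13/35) + 1(-4/5) = -54/35; a_3 = (-54/35)/(27/2) = -4/35
  n = 4: D(4) = 4(4 + 3/2) = 22; numerator = -2(-4/35) + 1(13/35) = 3/5; a_4 = (3/5)/(22) = 3/110
  n = 5: D(5) = 5(5 + 3/2) = 65/2; numerator = -2(3/110) + 1(-4/35) = -13/77; a_5 = (-13/77)/(65/2) = -2/385

r = 2; a_0 = 1; a_1 = -4/5; a_2 = 13/35; a_3 = -4/35; a_4 = 3/110; a_5 = -2/385


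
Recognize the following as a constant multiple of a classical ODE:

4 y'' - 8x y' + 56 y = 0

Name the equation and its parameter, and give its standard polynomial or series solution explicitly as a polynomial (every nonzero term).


All three coefficients share the factor 4; dividing through by 4 gives  y'' - 2x y' + 14 y = 0.
This matches the Hermite equation y'' - 2x y' + 2n y = 0 with 2n = 14, so n = 7; the polynomial solution is H_7(x).
With y = sum_k a_k x^k, matching x^k gives (k+2)(k+1) a_{k+2} = 2(k - n) a_k = 2(k - 7) a_k. The right side vanishes at k = 7, so the series with the parity of 7 terminates at degree 7.
Standard normalization: leading coefficient of H_n is 2^n, so a_7 = 2^7 = 128. Work downward with a_k = (k+1)(k+2) a_{k+2} / (2(k - n)):
  a_5 = (6)(7)(128) / (2(5 - 7)) = 5376/(-4) = -1344
  a_3 = (4)(5)(-1344) / (2(3 - 7)) = -26880/(-8) = 3360
  a_1 = (2)(3)(3360) / (2(1 - 7)) = 20160/(-12) = -1680
Hence H_7(x) = 128 x^7 - 1344 x^5 + 3360 x^3 - 1680 x.

H_7(x); series = 128 x^7 - 1344 x^5 + 3360 x^3 - 1680 x


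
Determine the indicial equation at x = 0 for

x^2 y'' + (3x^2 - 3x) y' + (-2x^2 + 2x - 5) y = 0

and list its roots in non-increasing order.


Divide by x^2 to reach normal form y'' + P_1(x) y' + P_2(x) y = 0 with P_1(x) = 3 - 3/x and P_2(x) = -2 + 2/x - 5/x^2.
x = 0 is a singular point because the y'-coefficient 3 - 3/x has a pole at x = 0 and the y-coefficient -2 + 2/x - 5/x^2 has a pole at x = 0.
It is a regular singular point because x P_1(x) = p(x) = 3x - 3 and x^2 P_2(x) = q(x) = -2x^2 + 2x - 5 are polynomials, hence analytic at x = 0.
p(0) = -3,  q(0) = -5.
Indicial equation: r(r-1) + p(0) r + q(0) = 0, i.e. r^2 + (p(0) - 1) r + q(0) = 0, i.e. r^2 - 4 r - 5 = 0.
Discriminant: (-4)^2 - 4(-5) = 36, so r = (4 ± 6)/2.
Solving: r_1 = 5, r_2 = -1.

indicial: r^2 - 4 r - 5 = 0; roots r_1 = 5, r_2 = -1


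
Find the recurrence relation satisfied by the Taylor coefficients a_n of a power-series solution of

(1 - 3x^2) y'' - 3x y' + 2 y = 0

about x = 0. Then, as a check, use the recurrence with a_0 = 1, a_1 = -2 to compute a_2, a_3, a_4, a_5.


Substitute y = sum_n a_n x^n.
(1 - 3 x^2) y'' contributes (n+2)(n+1) a_{n+2} - 3 n(n-1) a_n at x^n.
-3 x y'(x) contributes -3 n a_n at x^n.
2 y(x) contributes 2 a_n at x^n.
Matching x^n: (n+2)(n+1) a_{n+2} + (-3 n(n-1) - 3 n + 2) a_n = 0.
Thus a_{n+2} = (3 n(n-1) + 3 n - 2) / ((n+1)(n+2)) * a_n.

Check with a_0 = 1, a_1 = -2 (apply the recurrence for n = 0, 1, 2, 3): a_0 = 1, a_1 = -2, a_2 = -1, a_3 = -1/3, a_4 = -5/6, a_5 = -5/12.

a_(n+2) = (3 n(n-1) + 3 n - 2) / ((n+1)(n+2)) * a_n; check: a_0 = 1, a_1 = -2, a_2 = -1, a_3 = -1/3, a_4 = -5/6, a_5 = -5/12


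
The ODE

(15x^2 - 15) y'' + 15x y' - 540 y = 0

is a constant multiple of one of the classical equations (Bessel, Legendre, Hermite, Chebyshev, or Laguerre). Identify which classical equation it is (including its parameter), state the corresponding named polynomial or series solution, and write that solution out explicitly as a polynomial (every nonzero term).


All three coefficients share the factor -15; dividing through by -15 gives  (1 - x^2) y'' - x y' + 36 y = 0.
This matches the Chebyshev equation (1 - x^2) y'' - x y' + n^2 y = 0 (note the -x y' term, not -2x y') with n^2 = 36, so n = 6; the polynomial solution is T_6(x).
With y = sum_k a_k x^k, matching x^k gives (k+2)(k+1) a_{k+2} = (k^2 - n^2) a_k = (k - 6)(k + 6) a_k. The right side vanishes at k = 6, so the series with the parity of 6 terminates at degree 6.
Standard normalization: leading coefficient of T_n is 2^(n-1), so a_6 = 2^5 = 32. Work downward with a_k = (k+1)(k+2) a_{k+2} / ((k - 6)(k + 6)):
  a_4 = (5)(6)(32) / ((4 - 6)(4 + 6)) = 960/(-20) = -48
  a_2 = (3)(4)(-48) / ((2 - 6)(2 + 6)) = -576/(-32) = 18
  a_0 = (1)(2)(18) / ((0 - 6)(0 + 6)) = 36/(-36) = -1
Hence T_6(x) = 32 x^6 - 48 x^4 + 18 x^2 - 1.

T_6(x); series = 32 x^6 - 48 x^4 + 18 x^2 - 1


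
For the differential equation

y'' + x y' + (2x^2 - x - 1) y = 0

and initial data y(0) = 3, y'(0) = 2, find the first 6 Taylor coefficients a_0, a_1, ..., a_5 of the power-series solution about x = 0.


Ansatz: y(x) = sum_{n>=0} a_n x^n, so y'(x) = sum_{n>=1} n a_n x^(n-1) and y''(x) = sum_{n>=2} n(n-1) a_n x^(n-2).
Substitute into P(x) y'' + Q(x) y' + R(x) y = 0 with P(x) = 1, Q(x) = x, R(x) = 2x^2 - x - 1, and match powers of x.
Initial conditions: a_0 = 3, a_1 = 2.
Setting the coefficient of each power of x to zero and solving order by order (substituting the coefficients already found):
  x^0: 2 a_2 - a_0 = 0  ->  2 a_2 = a_0 = 3  ->  a_2 = 3/2
  x^1: 6 a_3 - a_0 = 0  ->  6 a_3 = a_0 = 3  ->  a_3 = 1/2
  x^2: 12 a_4 + a_2 - a_1 + 2 a_0 = 0  ->  12 a_4 = -a_2 + a_1 - 2 a_0 = -11/2  ->  a_4 = -11/24
  x^3: 20 a_5 + 2 a_3 - a_2 + 2 a_1 = 0  ->  20 a_5 = -2 a_3 + a_2 - 2 a_1 = -7/2  ->  a_5 = -7/40
Truncated series: y(x) = 3 + 2 x + (3/2) x^2 + (1/2) x^3 - (11/24) x^4 - (7/40) x^5 + O(x^6).

a_0 = 3; a_1 = 2; a_2 = 3/2; a_3 = 1/2; a_4 = -11/24; a_5 = -7/40


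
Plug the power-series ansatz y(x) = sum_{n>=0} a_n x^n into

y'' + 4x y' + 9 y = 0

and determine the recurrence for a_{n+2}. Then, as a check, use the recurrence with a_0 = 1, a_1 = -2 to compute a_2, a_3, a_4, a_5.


Substitute y = sum_n a_n x^n.
y''(x) has coefficient (n+2)(n+1) a_{n+2} at x^n;
4 x y'(x) has coefficient 4 n a_n at x^n (shift);
9 y(x) has coefficient 9 a_n at x^n.
Matching x^n: (n+2)(n+1) a_{n+2} + (4n + 9) a_n = 0.
Thus a_{n+2} = (-4n - 9) / ((n+1)(n+2)) * a_n.

Check with a_0 = 1, a_1 = -2 (apply the recurrence for n = 0, 1, 2, 3): a_0 = 1, a_1 = -2, a_2 = -9/2, a_3 = 13/3, a_4 = 51/8, a_5 = -91/20.

a_(n+2) = (-4n - 9) / ((n+1)(n+2)) * a_n; check: a_0 = 1, a_1 = -2, a_2 = -9/2, a_3 = 13/3, a_4 = 51/8, a_5 = -91/20


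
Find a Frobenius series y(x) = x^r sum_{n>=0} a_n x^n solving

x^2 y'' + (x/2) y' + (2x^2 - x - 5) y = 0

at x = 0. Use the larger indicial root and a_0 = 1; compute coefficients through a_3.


Write in Frobenius form y'' + (p(x)/x) y' + (q(x)/x^2) y = 0:
  p(x) = 1/2,  q(x) = 2x^2 - x - 5.
Indicial equation: r(r-1) + (1/2) r + (-5) = 0 -> roots r_1 = 5/2, r_2 = -2.
Take r = r_1 = 5/2. Let y(x) = x^r sum_{n>=0} a_n x^n with a_0 = 1.
Substitute y = x^r sum a_n x^n and match x^{r+n}. The recurrence is
  D(n) a_n - 1 a_{n-1} + 2 a_{n-2} = 0,  where D(n) = (r+n)(r+n-1) + (1/2)(r+n) + (-5).
  a_n = [1 a_{n-1} - 2 a_{n-2}] / D(n).
Since the indicial polynomial factors as (r - r_1)(r - r_2), D(n) = (r_1 + n - r_1)(r_1 + n - r_2) = n(n + 9/2).
Evaluating step by step (a_0 = 1):
  n = 1: D(1) = 1(1 + 9/2) = 11/2; numerator = 1(1) = 1; a_1 = (1)/(11/2) = 2/11
  n = 2: D(2) = 2(2 + 9/2) = 13; numerator = 1(2/11) - 2(1) = -20/11; a_2 = (-20/11)/(13) = -20/143
  n = 3: D(3) = 3(3 + 9/2) = 45/2; numerator = 1(-20/143) - 2(2/11) = -72/143; a_3 = (-72/143)/(45/2) = -16/715

r = 5/2; a_0 = 1; a_1 = 2/11; a_2 = -20/143; a_3 = -16/715


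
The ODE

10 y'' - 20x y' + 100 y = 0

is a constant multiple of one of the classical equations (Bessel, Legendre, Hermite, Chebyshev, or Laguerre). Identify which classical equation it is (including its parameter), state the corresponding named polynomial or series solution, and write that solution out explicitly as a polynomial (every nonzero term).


All three coefficients share the factor 10; dividing through by 10 gives  y'' - 2x y' + 10 y = 0.
This matches the Hermite equation y'' - 2x y' + 2n y = 0 with 2n = 10, so n = 5; the polynomial solution is H_5(x).
With y = sum_k a_k x^k, matching x^k gives (k+2)(k+1) a_{k+2} = 2(k - n) a_k = 2(k - 5) a_k. The right side vanishes at k = 5, so the series with the parity of 5 terminates at degree 5.
Standard normalization: leading coefficient of H_n is 2^n, so a_5 = 2^5 = 32. Work downward with a_k = (k+1)(k+2) a_{k+2} / (2(k - n)):
  a_3 = (4)(5)(32) / (2(3 - 5)) = 640/(-4) = -160
  a_1 = (2)(3)(-160) / (2(1 - 5)) = -960/(-8) = 120
Hence H_5(x) = 32 x^5 - 160 x^3 + 120 x.

H_5(x); series = 32 x^5 - 160 x^3 + 120 x


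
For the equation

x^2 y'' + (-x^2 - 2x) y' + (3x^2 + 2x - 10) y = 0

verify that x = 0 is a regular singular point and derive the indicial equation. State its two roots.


Divide by x^2 to reach normal form y'' + P_1(x) y' + P_2(x) y = 0 with P_1(x) = -1 - 2/x and P_2(x) = 3 + 2/x - 10/x^2.
x = 0 is a singular point because the y'-coefficient -1 - 2/x has a pole at x = 0 and the y-coefficient 3 + 2/x - 10/x^2 has a pole at x = 0.
It is a regular singular point because x P_1(x) = p(x) = -x - 2 and x^2 P_2(x) = q(x) = 3x^2 + 2x - 10 are polynomials, hence analytic at x = 0.
p(0) = -2,  q(0) = -10.
Indicial equation: r(r-1) + p(0) r + q(0) = 0, i.e. r^2 + (p(0) - 1) r + q(0) = 0, i.e. r^2 - 3 r - 10 = 0.
Discriminant: (-3)^2 - 4(-10) = 49, so r = (3 ± 7)/2.
Solving: r_1 = 5, r_2 = -2.

indicial: r^2 - 3 r - 10 = 0; roots r_1 = 5, r_2 = -2


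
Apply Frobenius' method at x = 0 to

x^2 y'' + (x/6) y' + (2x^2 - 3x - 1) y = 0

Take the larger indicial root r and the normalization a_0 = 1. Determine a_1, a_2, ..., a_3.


Write in Frobenius form y'' + (p(x)/x) y' + (q(x)/x^2) y = 0:
  p(x) = 1/6,  q(x) = 2x^2 - 3x - 1.
Indicial equation: r(r-1) + (1/6) r + (-1) = 0 -> roots r_1 = 3/2, r_2 = -2/3.
Take r = r_1 = 3/2. Let y(x) = x^r sum_{n>=0} a_n x^n with a_0 = 1.
Substitute y = x^r sum a_n x^n and match x^{r+n}. The recurrence is
  D(n) a_n - 3 a_{n-1} + 2 a_{n-2} = 0,  where D(n) = (r+n)(r+n-1) + (1/6)(r+n) + (-1).
  a_n = [3 a_{n-1} - 2 a_{n-2}] / D(n).
Since the indicial polynomial factors as (r - r_1)(r - r_2), D(n) = (r_1 + n - r_1)(r_1 + n - r_2) = n(n + 13/6).
Evaluating step by step (a_0 = 1):
  n = 1: D(1) = 1(1 + 13/6) = 19/6; numerator = 3(1) = 3; a_1 = (3)/(19/6) = 18/19
  n = 2: D(2) = 2(2 + 13/6) = 25/3; numerator = 3(18/19) - 2(1) = 16/19; a_2 = (16/19)/(25/3) = 48/475
  n = 3: D(3) = 3(3 + 13/6) = 31/2; numerator = 3(48/475) - 2(18/19) = -756/475; a_3 = (-756/475)/(31/2) = -1512/14725

r = 3/2; a_0 = 1; a_1 = 18/19; a_2 = 48/475; a_3 = -1512/14725


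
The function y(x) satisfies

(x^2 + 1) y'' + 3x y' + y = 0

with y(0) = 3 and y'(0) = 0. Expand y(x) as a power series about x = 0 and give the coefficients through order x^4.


Ansatz: y(x) = sum_{n>=0} a_n x^n, so y'(x) = sum_{n>=1} n a_n x^(n-1) and y''(x) = sum_{n>=2} n(n-1) a_n x^(n-2).
Substitute into P(x) y'' + Q(x) y' + R(x) y = 0 with P(x) = x^2 + 1, Q(x) = 3x, R(x) = 1, and match powers of x.
Initial conditions: a_0 = 3, a_1 = 0.
Setting the coefficient of each power of x to zero and solving order by order (substituting the coefficients already found):
  x^0: 2 a_2 + a_0 = 0  ->  2 a_2 = -a_0 = -3  ->  a_2 = -3/2
  x^1: 6 a_3 + 4 a_1 = 0  ->  6 a_3 = -4 a_1 = 0  ->  a_3 = 0
  x^2: 12 a_4 + 9 a_2 = 0  ->  12 a_4 = -9 a_2 = 27/2  ->  a_4 = 9/8
Truncated series: y(x) = 3 - (3/2) x^2 + (9/8) x^4 + O(x^5).

a_0 = 3; a_1 = 0; a_2 = -3/2; a_3 = 0; a_4 = 9/8


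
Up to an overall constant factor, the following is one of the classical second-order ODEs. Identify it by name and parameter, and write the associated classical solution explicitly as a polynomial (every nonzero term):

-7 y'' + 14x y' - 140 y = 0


All three coefficients share the factor -7; dividing through by -7 gives  y'' - 2x y' + 20 y = 0.
This matches the Hermite equation y'' - 2x y' + 2n y = 0 with 2n = 20, so n = 10; the polynomial solution is H_10(x).
With y = sum_k a_k x^k, matching x^k gives (k+2)(k+1) a_{k+2} = 2(k - n) a_k = 2(k - 10) a_k. The right side vanishes at k = 10, so the series with the parity of 10 terminates at degree 10.
Standard normalization: leading coefficient of H_n is 2^n, so a_10 = 2^10 = 1024. Work downward with a_k = (k+1)(k+2) a_{k+2} / (2(k - n)):
  a_8 = (9)(10)(1024) / (2(8 - 10)) = 92160/(-4) = -23040
  a_6 = (7)(8)(-23040) / (2(6 - 10)) = -1290240/(-8) = 161280
  a_4 = (5)(6)(161280) / (2(4 - 10)) = 4838400/(-12) = -403200
  a_2 = (3)(4)(-403200) / (2(2 - 10)) = -4838400/(-16) = 302400
  a_0 = (1)(2)(302400) / (2(0 - 10)) = 604800/(-20) = -30240
Hence H_10(x) = 1024 x^10 - 23040 x^8 + 161280 x^6 - 403200 x^4 + 302400 x^2 - 30240.

H_10(x); series = 1024 x^10 - 23040 x^8 + 161280 x^6 - 403200 x^4 + 302400 x^2 - 30240


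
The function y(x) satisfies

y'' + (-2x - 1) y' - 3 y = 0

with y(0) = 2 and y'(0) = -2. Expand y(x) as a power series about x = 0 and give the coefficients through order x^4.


Ansatz: y(x) = sum_{n>=0} a_n x^n, so y'(x) = sum_{n>=1} n a_n x^(n-1) and y''(x) = sum_{n>=2} n(n-1) a_n x^(n-2).
Substitute into P(x) y'' + Q(x) y' + R(x) y = 0 with P(x) = 1, Q(x) = -2x - 1, R(x) = -3, and match powers of x.
Initial conditions: a_0 = 2, a_1 = -2.
Setting the coefficient of each power of x to zero and solving order by order (substituting the coefficients already found):
  x^0: 2 a_2 - a_1 - 3 a_0 = 0  ->  2 a_2 = a_1 + 3 a_0 = 4  ->  a_2 = 2
  x^1: 6 a_3 - 2 a_2 - 5 a_1 = 0  ->  6 a_3 = 2 a_2 + 5 a_1 = -6  ->  a_3 = -1
  x^2: 12 a_4 - 3 a_3 - 7 a_2 = 0  ->  12 a_4 = 3 a_3 + 7 a_2 = 11  ->  a_4 = 11/12
Truncated series: y(x) = 2 - 2 x + 2 x^2 - x^3 + (11/12) x^4 + O(x^5).

a_0 = 2; a_1 = -2; a_2 = 2; a_3 = -1; a_4 = 11/12


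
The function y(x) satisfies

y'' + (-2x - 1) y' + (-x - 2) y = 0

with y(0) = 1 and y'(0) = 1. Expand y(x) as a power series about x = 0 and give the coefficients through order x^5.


Ansatz: y(x) = sum_{n>=0} a_n x^n, so y'(x) = sum_{n>=1} n a_n x^(n-1) and y''(x) = sum_{n>=2} n(n-1) a_n x^(n-2).
Substitute into P(x) y'' + Q(x) y' + R(x) y = 0 with P(x) = 1, Q(x) = -2x - 1, R(x) = -x - 2, and match powers of x.
Initial conditions: a_0 = 1, a_1 = 1.
Setting the coefficient of each power of x to zero and solving order by order (substituting the coefficients already found):
  x^0: 2 a_2 - a_1 - 2 a_0 = 0  ->  2 a_2 = a_1 + 2 a_0 = 3  ->  a_2 = 3/2
  x^1: 6 a_3 - 2 a_2 - 4 a_1 - a_0 = 0  ->  6 a_3 = 2 a_2 + 4 a_1 + a_0 = 8  ->  a_3 = 4/3
  x^2: 12 a_4 - 3 a_3 - 6 a_2 - a_1 = 0  ->  12 a_4 = 3 a_3 + 6 a_2 + a_1 = 14  ->  a_4 = 7/6
  x^3: 20 a_5 - 4 a_4 - 8 a_3 - a_2 = 0  ->  20 a_5 = 4 a_4 + 8 a_3 + a_2 = 101/6  ->  a_5 = 101/120
Truncated series: y(x) = 1 + x + (3/2) x^2 + (4/3) x^3 + (7/6) x^4 + (101/120) x^5 + O(x^6).

a_0 = 1; a_1 = 1; a_2 = 3/2; a_3 = 4/3; a_4 = 7/6; a_5 = 101/120


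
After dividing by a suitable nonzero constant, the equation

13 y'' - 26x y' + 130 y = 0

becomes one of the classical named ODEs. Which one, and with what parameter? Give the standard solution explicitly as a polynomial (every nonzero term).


All three coefficients share the factor 13; dividing through by 13 gives  y'' - 2x y' + 10 y = 0.
This matches the Hermite equation y'' - 2x y' + 2n y = 0 with 2n = 10, so n = 5; the polynomial solution is H_5(x).
With y = sum_k a_k x^k, matching x^k gives (k+2)(k+1) a_{k+2} = 2(k - n) a_k = 2(k - 5) a_k. The right side vanishes at k = 5, so the series with the parity of 5 terminates at degree 5.
Standard normalization: leading coefficient of H_n is 2^n, so a_5 = 2^5 = 32. Work downward with a_k = (k+1)(k+2) a_{k+2} / (2(k - n)):
  a_3 = (4)(5)(32) / (2(3 - 5)) = 640/(-4) = -160
  a_1 = (2)(3)(-160) / (2(1 - 5)) = -960/(-8) = 120
Hence H_5(x) = 32 x^5 - 160 x^3 + 120 x.

H_5(x); series = 32 x^5 - 160 x^3 + 120 x


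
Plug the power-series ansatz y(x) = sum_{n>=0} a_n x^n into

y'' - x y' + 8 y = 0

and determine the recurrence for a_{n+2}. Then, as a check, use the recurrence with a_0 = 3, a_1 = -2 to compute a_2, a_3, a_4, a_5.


Substitute y = sum_n a_n x^n.
y''(x) has coefficient (n+2)(n+1) a_{n+2} at x^n;
-x y'(x) has coefficient -n a_n at x^n (shift);
8 y(x) has coefficient 8 a_n at x^n.
Matching x^n: (n+2)(n+1) a_{n+2} + (-n + 8) a_n = 0.
Thus a_{n+2} = (n - 8) / ((n+1)(n+2)) * a_n.

Check with a_0 = 3, a_1 = -2 (apply the recurrence for n = 0, 1, 2, 3): a_0 = 3, a_1 = -2, a_2 = -12, a_3 = 7/3, a_4 = 6, a_5 = -7/12.

a_(n+2) = (n - 8) / ((n+1)(n+2)) * a_n; check: a_0 = 3, a_1 = -2, a_2 = -12, a_3 = 7/3, a_4 = 6, a_5 = -7/12


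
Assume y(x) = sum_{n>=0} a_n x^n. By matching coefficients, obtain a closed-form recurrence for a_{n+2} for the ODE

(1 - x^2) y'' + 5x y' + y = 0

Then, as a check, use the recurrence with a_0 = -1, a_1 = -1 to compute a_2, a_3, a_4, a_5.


Substitute y = sum_n a_n x^n.
(1 - 1 x^2) y'' contributes (n+2)(n+1) a_{n+2} - n(n-1) a_n at x^n.
5 x y'(x) contributes 5 n a_n at x^n.
y(x) contributes 1 a_n at x^n.
Matching x^n: (n+2)(n+1) a_{n+2} + (-n(n-1) + 5 n + 1) a_n = 0.
Thus a_{n+2} = (n(n-1) - 5 n - 1) / ((n+1)(n+2)) * a_n.

Check with a_0 = -1, a_1 = -1 (apply the recurrence for n = 0, 1, 2, 3): a_0 = -1, a_1 = -1, a_2 = 1/2, a_3 = 1, a_4 = -3/8, a_5 = -1/2.

a_(n+2) = (n(n-1) - 5 n - 1) / ((n+1)(n+2)) * a_n; check: a_0 = -1, a_1 = -1, a_2 = 1/2, a_3 = 1, a_4 = -3/8, a_5 = -1/2


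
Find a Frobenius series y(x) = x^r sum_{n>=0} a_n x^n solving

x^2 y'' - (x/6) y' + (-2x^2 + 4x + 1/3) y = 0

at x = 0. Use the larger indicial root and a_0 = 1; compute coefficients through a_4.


Write in Frobenius form y'' + (p(x)/x) y' + (q(x)/x^2) y = 0:
  p(x) = -1/6,  q(x) = -2x^2 + 4x + 1/3.
Indicial equation: r(r-1) + (-1/6) r + (1/3) = 0 -> roots r_1 = 2/3, r_2 = 1/2.
Take r = r_1 = 2/3. Let y(x) = x^r sum_{n>=0} a_n x^n with a_0 = 1.
Substitute y = x^r sum a_n x^n and match x^{r+n}. The recurrence is
  D(n) a_n + 4 a_{n-1} - 2 a_{n-2} = 0,  where D(n) = (r+n)(r+n-1) + (-1/6)(r+n) + (1/3).
  a_n = [-4 a_{n-1} + 2 a_{n-2}] / D(n).
Since the indicial polynomial factors as (r - r_1)(r - r_2), D(n) = (r_1 + n - r_1)(r_1 + n - r_2) = n(n + 1/6).
Evaluating step by step (a_0 = 1):
  n = 1: D(1) = 1(1 + 1/6) = 7/6; numerator = -4(1) = -4; a_1 = (-4)/(7/6) = -24/7
  n = 2: D(2) = 2(2 + 1/6) = 13/3; numerator = -4(-24/7) + 2(1) = 110/7; a_2 = (110/7)/(13/3) = 330/91
  n = 3: D(3) = 3(3 + 1/6) = 19/2; numerator = -4(330/91) + 2(-24/7) = -1944/91; a_3 = (-1944/91)/(19/2) = -3888/1729
  n = 4: D(4) = 4(4 + 1/6) = 50/3; numerator = -4(-3888/1729) + 2(330/91) = 28092/1729; a_4 = (28092/1729)/(50/3) = 42138/43225

r = 2/3; a_0 = 1; a_1 = -24/7; a_2 = 330/91; a_3 = -3888/1729; a_4 = 42138/43225


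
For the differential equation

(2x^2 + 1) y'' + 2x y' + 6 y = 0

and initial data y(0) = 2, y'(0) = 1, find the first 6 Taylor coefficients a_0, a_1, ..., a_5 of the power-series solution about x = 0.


Ansatz: y(x) = sum_{n>=0} a_n x^n, so y'(x) = sum_{n>=1} n a_n x^(n-1) and y''(x) = sum_{n>=2} n(n-1) a_n x^(n-2).
Substitute into P(x) y'' + Q(x) y' + R(x) y = 0 with P(x) = 2x^2 + 1, Q(x) = 2x, R(x) = 6, and match powers of x.
Initial conditions: a_0 = 2, a_1 = 1.
Setting the coefficient of each power of x to zero and solving order by order (substituting the coefficients already found):
  x^0: 2 a_2 + 6 a_0 = 0  ->  2 a_2 = -6 a_0 = -12  ->  a_2 = -6
  x^1: 6 a_3 + 8 a_1 = 0  ->  6 a_3 = -8 a_1 = -8  ->  a_3 = -4/3
  x^2: 12 a_4 + 14 a_2 = 0  ->  12 a_4 = -14 a_2 = 84  ->  a_4 = 7
  x^3: 20 a_5 + 24 a_3 = 0  ->  20 a_5 = -24 a_3 = 32  ->  a_5 = 8/5
Truncated series: y(x) = 2 + x - 6 x^2 - (4/3) x^3 + 7 x^4 + (8/5) x^5 + O(x^6).

a_0 = 2; a_1 = 1; a_2 = -6; a_3 = -4/3; a_4 = 7; a_5 = 8/5


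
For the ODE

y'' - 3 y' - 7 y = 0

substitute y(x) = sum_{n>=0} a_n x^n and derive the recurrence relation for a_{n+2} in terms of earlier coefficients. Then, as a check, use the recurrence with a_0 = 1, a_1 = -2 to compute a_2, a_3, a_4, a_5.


Substitute y = sum_n a_n x^n.
y''(x) has coefficient (n+2)(n+1) a_{n+2} at x^n;
-3 y'(x) has coefficient -3 (n+1) a_{n+1} at x^n;
-7 y(x) has coefficient -7 a_n at x^n.
Matching x^n: (n+2)(n+1) a_{n+2} - 3 (n+1) a_{n+1} - 7 a_n = 0.
Thus a_{n+2} = [3 (n+1) a_{n+1} + 7 a_n] / ((n+1)(n+2)).

Check with a_0 = 1, a_1 = -2 (apply the recurrence for n = 0, 1, 2, 3): a_0 = 1, a_1 = -2, a_2 = 1/2, a_3 = -11/6, a_4 = -13/12, a_5 = -31/24.

a_(n+2) = [3 (n+1) a_(n+1) + 7 a_n] / ((n+1)(n+2)); check: a_0 = 1, a_1 = -2, a_2 = 1/2, a_3 = -11/6, a_4 = -13/12, a_5 = -31/24


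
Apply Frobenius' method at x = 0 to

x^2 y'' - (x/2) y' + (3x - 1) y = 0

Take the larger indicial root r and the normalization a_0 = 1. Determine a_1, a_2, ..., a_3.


Write in Frobenius form y'' + (p(x)/x) y' + (q(x)/x^2) y = 0:
  p(x) = -1/2,  q(x) = 3x - 1.
Indicial equation: r(r-1) + (-1/2) r + (-1) = 0 -> roots r_1 = 2, r_2 = -1/2.
Take r = r_1 = 2. Let y(x) = x^r sum_{n>=0} a_n x^n with a_0 = 1.
Substitute y = x^r sum a_n x^n and match x^{r+n}. The recurrence is
  D(n) a_n + 3 a_{n-1} = 0,  where D(n) = (r+n)(r+n-1) + (-1/2)(r+n) + (-1).
  a_n = -3 / D(n) * a_{n-1}.
Since the indicial polynomial factors as (r - r_1)(r - r_2), D(n) = (r_1 + n - r_1)(r_1 + n - r_2) = n(n + 5/2).
Evaluating step by step (a_0 = 1):
  n = 1: D(1) = 1(1 + 5/2) = 7/2; numerator = -3(1) = -3; a_1 = (-3)/(7/2) = -6/7
  n = 2: D(2) = 2(2 + 5/2) = 9; numerator = -3(-6/7) = 18/7; a_2 = (18/7)/(9) = 2/7
  n = 3: D(3) = 3(3 + 5/2) = 33/2; numerator = -3(2/7) = -6/7; a_3 = (-6/7)/(33/2) = -4/77

r = 2; a_0 = 1; a_1 = -6/7; a_2 = 2/7; a_3 = -4/77


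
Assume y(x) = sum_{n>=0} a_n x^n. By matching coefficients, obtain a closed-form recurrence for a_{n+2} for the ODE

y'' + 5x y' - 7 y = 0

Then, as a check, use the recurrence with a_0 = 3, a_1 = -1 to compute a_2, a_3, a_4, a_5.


Substitute y = sum_n a_n x^n.
y''(x) has coefficient (n+2)(n+1) a_{n+2} at x^n;
5 x y'(x) has coefficient 5 n a_n at x^n (shift);
-7 y(x) has coefficient -7 a_n at x^n.
Matching x^n: (n+2)(n+1) a_{n+2} + (5n - 7) a_n = 0.
Thus a_{n+2} = (-5n + 7) / ((n+1)(n+2)) * a_n.

Check with a_0 = 3, a_1 = -1 (apply the recurrence for n = 0, 1, 2, 3): a_0 = 3, a_1 = -1, a_2 = 21/2, a_3 = -1/3, a_4 = -21/8, a_5 = 2/15.

a_(n+2) = (-5n + 7) / ((n+1)(n+2)) * a_n; check: a_0 = 3, a_1 = -1, a_2 = 21/2, a_3 = -1/3, a_4 = -21/8, a_5 = 2/15


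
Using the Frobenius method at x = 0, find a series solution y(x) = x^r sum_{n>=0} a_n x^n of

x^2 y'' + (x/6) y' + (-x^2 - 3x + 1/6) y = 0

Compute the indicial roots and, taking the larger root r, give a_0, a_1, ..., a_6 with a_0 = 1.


Write in Frobenius form y'' + (p(x)/x) y' + (q(x)/x^2) y = 0:
  p(x) = 1/6,  q(x) = -x^2 - 3x + 1/6.
Indicial equation: r(r-1) + (1/6) r + (1/6) = 0 -> roots r_1 = 1/2, r_2 = 1/3.
Take r = r_1 = 1/2. Let y(x) = x^r sum_{n>=0} a_n x^n with a_0 = 1.
Substitute y = x^r sum a_n x^n and match x^{r+n}. The recurrence is
  D(n) a_n - 3 a_{n-1} - 1 a_{n-2} = 0,  where D(n) = (r+n)(r+n-1) + (1/6)(r+n) + (1/6).
  a_n = [3 a_{n-1} + 1 a_{n-2}] / D(n).
Since the indicial polynomial factors as (r - r_1)(r - r_2), D(n) = (r_1 + n - r_1)(r_1 + n - r_2) = n(n + 1/6).
Evaluating step by step (a_0 = 1):
  n = 1: D(1) = 1(1 + 1/6) = 7/6; numerator = 3(1) = 3; a_1 = (3)/(7/6) = 18/7
  n = 2: D(2) = 2(2 + 1/6) = 13/3; numerator = 3(18/7) + 1(1) = 61/7; a_2 = (61/7)/(13/3) = 183/91
  n = 3: D(3) = 3(3 + 1/6) = 19/2; numerator = 3(183/91) + 1(18/7) = 783/91; a_3 = (783/91)/(19/2) = 1566/1729
  n = 4: D(4) = 4(4 + 1/6) = 50/3; numerator = 3(1566/1729) + 1(183/91) = 8175/1729; a_4 = (8175/1729)/(50/3) = 981/3458
  n = 5: D(5) = 5(5 + 1/6) = 155/6; numerator = 3(981/3458) + 1(1566/1729) = 6075/3458; a_5 = (6075/3458)/(155/6) = 3645/53599
  n = 6: D(6) = 6(6 + 1/6) = 37; numerator = 3(3645/53599) + 1(981/3458) = 52281/107198; a_6 = (52281/107198)/(37) = 1413/107198

r = 1/2; a_0 = 1; a_1 = 18/7; a_2 = 183/91; a_3 = 1566/1729; a_4 = 981/3458; a_5 = 3645/53599; a_6 = 1413/107198


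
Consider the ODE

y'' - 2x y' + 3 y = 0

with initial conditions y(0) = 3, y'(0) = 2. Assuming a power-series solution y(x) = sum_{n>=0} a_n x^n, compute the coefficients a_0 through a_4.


Ansatz: y(x) = sum_{n>=0} a_n x^n, so y'(x) = sum_{n>=1} n a_n x^(n-1) and y''(x) = sum_{n>=2} n(n-1) a_n x^(n-2).
Substitute into P(x) y'' + Q(x) y' + R(x) y = 0 with P(x) = 1, Q(x) = -2x, R(x) = 3, and match powers of x.
Initial conditions: a_0 = 3, a_1 = 2.
Setting the coefficient of each power of x to zero and solving order by order (substituting the coefficients already found):
  x^0: 2 a_2 + 3 a_0 = 0  ->  2 a_2 = -3 a_0 = -9  ->  a_2 = -9/2
  x^1: 6 a_3 + a_1 = 0  ->  6 a_3 = -a_1 = -2  ->  a_3 = -1/3
  x^2: 12 a_4 - a_2 = 0  ->  12 a_4 = a_2 = -9/2  ->  a_4 = -3/8
Truncated series: y(x) = 3 + 2 x - (9/2) x^2 - (1/3) x^3 - (3/8) x^4 + O(x^5).

a_0 = 3; a_1 = 2; a_2 = -9/2; a_3 = -1/3; a_4 = -3/8


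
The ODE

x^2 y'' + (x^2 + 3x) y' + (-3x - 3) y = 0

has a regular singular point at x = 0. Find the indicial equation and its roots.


Divide by x^2 to reach normal form y'' + P_1(x) y' + P_2(x) y = 0 with P_1(x) = 1 + 3/x and P_2(x) = -3/x - 3/x^2.
x = 0 is a singular point because the y'-coefficient 1 + 3/x has a pole at x = 0 and the y-coefficient -3/x - 3/x^2 has a pole at x = 0.
It is a regular singular point because x P_1(x) = p(x) = x + 3 and x^2 P_2(x) = q(x) = -3x - 3 are polynomials, hence analytic at x = 0.
p(0) = 3,  q(0) = -3.
Indicial equation: r(r-1) + p(0) r + q(0) = 0, i.e. r^2 + (p(0) - 1) r + q(0) = 0, i.e. r^2 + 2 r - 3 = 0.
Discriminant: (2)^2 - 4(-3) = 16, so r = (-2 ± 4)/2.
Solving: r_1 = 1, r_2 = -3.

indicial: r^2 + 2 r - 3 = 0; roots r_1 = 1, r_2 = -3


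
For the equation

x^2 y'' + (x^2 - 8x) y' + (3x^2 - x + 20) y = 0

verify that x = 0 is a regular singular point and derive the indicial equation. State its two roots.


Divide by x^2 to reach normal form y'' + P_1(x) y' + P_2(x) y = 0 with P_1(x) = 1 - 8/x and P_2(x) = 3 - 1/x + 20/x^2.
x = 0 is a singular point because the y'-coefficient 1 - 8/x has a pole at x = 0 and the y-coefficient 3 - 1/x + 20/x^2 has a pole at x = 0.
It is a regular singular point because x P_1(x) = p(x) = x - 8 and x^2 P_2(x) = q(x) = 3x^2 - x + 20 are polynomials, hence analytic at x = 0.
p(0) = -8,  q(0) = 20.
Indicial equation: r(r-1) + p(0) r + q(0) = 0, i.e. r^2 + (p(0) - 1) r + q(0) = 0, i.e. r^2 - 9 r + 20 = 0.
Discriminant: (-9)^2 - 4(20) = 1, so r = (9 ± 1)/2.
Solving: r_1 = 5, r_2 = 4.

indicial: r^2 - 9 r + 20 = 0; roots r_1 = 5, r_2 = 4


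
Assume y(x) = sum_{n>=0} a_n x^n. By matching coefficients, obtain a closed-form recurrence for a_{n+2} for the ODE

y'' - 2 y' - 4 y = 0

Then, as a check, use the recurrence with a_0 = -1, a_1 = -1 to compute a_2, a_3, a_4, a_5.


Substitute y = sum_n a_n x^n.
y''(x) has coefficient (n+2)(n+1) a_{n+2} at x^n;
-2 y'(x) has coefficient -2 (n+1) a_{n+1} at x^n;
-4 y(x) has coefficient -4 a_n at x^n.
Matching x^n: (n+2)(n+1) a_{n+2} - 2 (n+1) a_{n+1} - 4 a_n = 0.
Thus a_{n+2} = [2 (n+1) a_{n+1} + 4 a_n] / ((n+1)(n+2)).

Check with a_0 = -1, a_1 = -1 (apply the recurrence for n = 0, 1, 2, 3): a_0 = -1, a_1 = -1, a_2 = -3, a_3 = -8/3, a_4 = -7/3, a_5 = -22/15.

a_(n+2) = [2 (n+1) a_(n+1) + 4 a_n] / ((n+1)(n+2)); check: a_0 = -1, a_1 = -1, a_2 = -3, a_3 = -8/3, a_4 = -7/3, a_5 = -22/15


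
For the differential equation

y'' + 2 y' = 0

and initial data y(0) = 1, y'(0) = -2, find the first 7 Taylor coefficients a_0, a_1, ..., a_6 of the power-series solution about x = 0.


Ansatz: y(x) = sum_{n>=0} a_n x^n, so y'(x) = sum_{n>=1} n a_n x^(n-1) and y''(x) = sum_{n>=2} n(n-1) a_n x^(n-2).
Substitute into P(x) y'' + Q(x) y' + R(x) y = 0 with P(x) = 1, Q(x) = 2, R(x) = 0, and match powers of x.
Initial conditions: a_0 = 1, a_1 = -2.
Setting the coefficient of each power of x to zero and solving order by order (substituting the coefficients already found):
  x^0: 2 a_2 + 2 a_1 = 0  ->  2 a_2 = -2 a_1 = 4  ->  a_2 = 2
  x^1: 6 a_3 + 4 a_2 = 0  ->  6 a_3 = -4 a_2 = -8  ->  a_3 = -4/3
  x^2: 12 a_4 + 6 a_3 = 0  ->  12 a_4 = -6 a_3 = 8  ->  a_4 = 2/3
  x^3: 20 a_5 + 8 a_4 = 0  ->  20 a_5 = -8 a_4 = -16/3  ->  a_5 = -4/15
  x^4: 30 a_6 + 10 a_5 = 0  ->  30 a_6 = -10 a_5 = 8/3  ->  a_6 = 4/45
Truncated series: y(x) = 1 - 2 x + 2 x^2 - (4/3) x^3 + (2/3) x^4 - (4/15) x^5 + (4/45) x^6 + O(x^7).

a_0 = 1; a_1 = -2; a_2 = 2; a_3 = -4/3; a_4 = 2/3; a_5 = -4/15; a_6 = 4/45


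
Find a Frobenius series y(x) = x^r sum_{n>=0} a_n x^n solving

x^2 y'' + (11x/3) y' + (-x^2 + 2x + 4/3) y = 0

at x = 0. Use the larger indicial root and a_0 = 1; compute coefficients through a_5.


Write in Frobenius form y'' + (p(x)/x) y' + (q(x)/x^2) y = 0:
  p(x) = 11/3,  q(x) = -x^2 + 2x + 4/3.
Indicial equation: r(r-1) + (11/3) r + (4/3) = 0 -> roots r_1 = -2/3, r_2 = -2.
Take r = r_1 = -2/3. Let y(x) = x^r sum_{n>=0} a_n x^n with a_0 = 1.
Substitute y = x^r sum a_n x^n and match x^{r+n}. The recurrence is
  D(n) a_n + 2 a_{n-1} - 1 a_{n-2} = 0,  where D(n) = (r+n)(r+n-1) + (11/3)(r+n) + (4/3).
  a_n = [-2 a_{n-1} + 1 a_{n-2}] / D(n).
Since the indicial polynomial factors as (r - r_1)(r - r_2), D(n) = (r_1 + n - r_1)(r_1 + n - r_2) = n(n + 4/3).
Evaluating step by step (a_0 = 1):
  n = 1: D(1) = 1(1 + 4/3) = 7/3; numerator = -2(1) = -2; a_1 = (-2)/(7/3) = -6/7
  n = 2: D(2) = 2(2 + 4/3) = 20/3; numerator = -2(-6/7) + 1(1) = 19/7; a_2 = (19/7)/(20/3) = 57/140
  n = 3: D(3) = 3(3 + 4/3) = 13; numerator = -2(57/140) + 1(-6/7) = -117/70; a_3 = (-117/70)/(13) = -9/70
  n = 4: D(4) = 4(4 + 4/3) = 64/3; numerator = -2(-9/70) + 1(57/140) = 93/140; a_4 = (93/140)/(64/3) = 279/8960
  n = 5: D(5) = 5(5 + 4/3) = 95/3; numerator = -2(279/8960) + 1(-9/70) = -171/896; a_5 = (-171/896)/(95/3) = -27/4480

r = -2/3; a_0 = 1; a_1 = -6/7; a_2 = 57/140; a_3 = -9/70; a_4 = 279/8960; a_5 = -27/4480


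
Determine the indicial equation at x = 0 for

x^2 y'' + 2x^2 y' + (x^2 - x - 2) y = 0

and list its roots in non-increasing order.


Divide by x^2 to reach normal form y'' + P_1(x) y' + P_2(x) y = 0 with P_1(x) = 2 and P_2(x) = 1 - 1/x - 2/x^2.
x = 0 is a singular point because the y-coefficient 1 - 1/x - 2/x^2 has a pole at x = 0.
It is a regular singular point because x P_1(x) = p(x) = 2x and x^2 P_2(x) = q(x) = x^2 - x - 2 are polynomials, hence analytic at x = 0.
p(0) = 0,  q(0) = -2.
Indicial equation: r(r-1) + p(0) r + q(0) = 0, i.e. r^2 + (p(0) - 1) r + q(0) = 0, i.e. r^2 - 1 r - 2 = 0.
Discriminant: (-1)^2 - 4(-2) = 9, so r = (1 ± 3)/2.
Solving: r_1 = 2, r_2 = -1.

indicial: r^2 - 1 r - 2 = 0; roots r_1 = 2, r_2 = -1


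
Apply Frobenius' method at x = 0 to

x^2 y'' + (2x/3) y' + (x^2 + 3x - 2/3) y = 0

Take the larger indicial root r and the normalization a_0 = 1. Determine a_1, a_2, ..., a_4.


Write in Frobenius form y'' + (p(x)/x) y' + (q(x)/x^2) y = 0:
  p(x) = 2/3,  q(x) = x^2 + 3x - 2/3.
Indicial equation: r(r-1) + (2/3) r + (-2/3) = 0 -> roots r_1 = 1, r_2 = -2/3.
Take r = r_1 = 1. Let y(x) = x^r sum_{n>=0} a_n x^n with a_0 = 1.
Substitute y = x^r sum a_n x^n and match x^{r+n}. The recurrence is
  D(n) a_n + 3 a_{n-1} + 1 a_{n-2} = 0,  where D(n) = (r+n)(r+n-1) + (2/3)(r+n) + (-2/3).
  a_n = [-3 a_{n-1} - 1 a_{n-2}] / D(n).
Since the indicial polynomial factors as (r - r_1)(r - r_2), D(n) = (r_1 + n - r_1)(r_1 + n - r_2) = n(n + 5/3).
Evaluating step by step (a_0 = 1):
  n = 1: D(1) = 1(1 + 5/3) = 8/3; numerator = -3(1) = -3; a_1 = (-3)/(8/3) = -9/8
  n = 2: D(2) = 2(2 + 5/3) = 22/3; numerator = -3(-9/8) - 1(1) = 19/8; a_2 = (19/8)/(22/3) = 57/176
  n = 3: D(3) = 3(3 + 5/3) = 14; numerator = -3(57/176) - 1(-9/8) = 27/176; a_3 = (27/176)/(14) = 27/2464
  n = 4: D(4) = 4(4 + 5/3) = 68/3; numerator = -3(27/2464) - 1(57/176) = -879/2464; a_4 = (-879/2464)/(68/3) = -2637/167552

r = 1; a_0 = 1; a_1 = -9/8; a_2 = 57/176; a_3 = 27/2464; a_4 = -2637/167552


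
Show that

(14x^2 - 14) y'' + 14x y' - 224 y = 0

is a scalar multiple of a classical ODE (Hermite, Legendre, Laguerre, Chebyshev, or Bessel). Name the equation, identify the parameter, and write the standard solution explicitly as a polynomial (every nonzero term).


All three coefficients share the factor -14; dividing through by -14 gives  (1 - x^2) y'' - x y' + 16 y = 0.
This matches the Chebyshev equation (1 - x^2) y'' - x y' + n^2 y = 0 (note the -x y' term, not -2x y') with n^2 = 16, so n = 4; the polynomial solution is T_4(x).
With y = sum_k a_k x^k, matching x^k gives (k+2)(k+1) a_{k+2} = (k^2 - n^2) a_k = (k - 4)(k + 4) a_k. The right side vanishes at k = 4, so the series with the parity of 4 terminates at degree 4.
Standard normalization: leading coefficient of T_n is 2^(n-1), so a_4 = 2^3 = 8. Work downward with a_k = (k+1)(k+2) a_{k+2} / ((k - 4)(k + 4)):
  a_2 = (3)(4)(8) / ((2 - 4)(2 + 4)) = 96/(-12) = -8
  a_0 = (1)(2)(-8) / ((0 - 4)(0 + 4)) = -16/(-16) = 1
Hence T_4(x) = 8 x^4 - 8 x^2 + 1.

T_4(x); series = 8 x^4 - 8 x^2 + 1


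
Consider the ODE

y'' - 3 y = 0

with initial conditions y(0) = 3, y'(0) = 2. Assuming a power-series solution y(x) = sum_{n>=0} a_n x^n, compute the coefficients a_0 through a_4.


Ansatz: y(x) = sum_{n>=0} a_n x^n, so y'(x) = sum_{n>=1} n a_n x^(n-1) and y''(x) = sum_{n>=2} n(n-1) a_n x^(n-2).
Substitute into P(x) y'' + Q(x) y' + R(x) y = 0 with P(x) = 1, Q(x) = 0, R(x) = -3, and match powers of x.
Initial conditions: a_0 = 3, a_1 = 2.
Setting the coefficient of each power of x to zero and solving order by order (substituting the coefficients already found):
  x^0: 2 a_2 - 3 a_0 = 0  ->  2 a_2 = 3 a_0 = 9  ->  a_2 = 9/2
  x^1: 6 a_3 - 3 a_1 = 0  ->  6 a_3 = 3 a_1 = 6  ->  a_3 = 1
  x^2: 12 a_4 - 3 a_2 = 0  ->  12 a_4 = 3 a_2 = 27/2  ->  a_4 = 9/8
Truncated series: y(x) = 3 + 2 x + (9/2) x^2 + x^3 + (9/8) x^4 + O(x^5).

a_0 = 3; a_1 = 2; a_2 = 9/2; a_3 = 1; a_4 = 9/8


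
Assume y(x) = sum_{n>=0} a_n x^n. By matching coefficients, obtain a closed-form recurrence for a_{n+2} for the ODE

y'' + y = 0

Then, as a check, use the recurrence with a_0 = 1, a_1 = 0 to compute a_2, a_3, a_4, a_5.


Substitute y = sum_n a_n x^n into y'' + (const) y = 0.
y''(x) = sum_{n>=0} (n+2)(n+1) a_{n+2} x^n.
The ODE becomes sum_n [(n+2)(n+1) a_{n+2} + 1 a_n] x^n = 0.
Setting each coefficient to zero gives the recurrence:
  (n+2)(n+1) a_{n+2} + 1 a_n = 0,
  a_{n+2} = -1 / ((n+1)(n+2)) a_n.

Check with a_0 = 1, a_1 = 0 (apply the recurrence for n = 0, 1, 2, 3): a_0 = 1, a_1 = 0, a_2 = -1/2, a_3 = 0, a_4 = 1/24, a_5 = 0.

a_{n+2} = -1/((n+1)(n+2)) * a_n; check: a_0 = 1, a_1 = 0, a_2 = -1/2, a_3 = 0, a_4 = 1/24, a_5 = 0


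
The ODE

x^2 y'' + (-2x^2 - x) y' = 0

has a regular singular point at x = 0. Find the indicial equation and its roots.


Divide by x^2 to reach normal form y'' + P_1(x) y' + P_2(x) y = 0 with P_1(x) = -2 - 1/x and P_2(x) = 0.
x = 0 is a singular point because the y'-coefficient -2 - 1/x has a pole at x = 0.
It is a regular singular point because x P_1(x) = p(x) = -2x - 1 and x^2 P_2(x) = q(x) = 0 are polynomials, hence analytic at x = 0.
p(0) = -1,  q(0) = 0.
Indicial equation: r(r-1) + p(0) r + q(0) = 0, i.e. r^2 + (p(0) - 1) r + q(0) = 0, i.e. r^2 - 2 r = 0.
Discriminant: (-2)^2 - 4(0) = 4, so r = (2 ± 2)/2.
Solving: r_1 = 2, r_2 = 0.

indicial: r^2 - 2 r = 0; roots r_1 = 2, r_2 = 0


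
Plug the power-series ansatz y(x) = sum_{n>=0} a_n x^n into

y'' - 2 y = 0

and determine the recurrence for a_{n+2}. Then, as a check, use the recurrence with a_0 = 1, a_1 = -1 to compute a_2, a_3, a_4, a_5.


Substitute y = sum_n a_n x^n into y'' + (const) y = 0.
y''(x) = sum_{n>=0} (n+2)(n+1) a_{n+2} x^n.
The ODE becomes sum_n [(n+2)(n+1) a_{n+2} - 2 a_n] x^n = 0.
Setting each coefficient to zero gives the recurrence:
  (n+2)(n+1) a_{n+2} - 2 a_n = 0,
  a_{n+2} = 2 / ((n+1)(n+2)) a_n.

Check with a_0 = 1, a_1 = -1 (apply the recurrence for n = 0, 1, 2, 3): a_0 = 1, a_1 = -1, a_2 = 1, a_3 = -1/3, a_4 = 1/6, a_5 = -1/30.

a_{n+2} = 2/((n+1)(n+2)) * a_n; check: a_0 = 1, a_1 = -1, a_2 = 1, a_3 = -1/3, a_4 = 1/6, a_5 = -1/30
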